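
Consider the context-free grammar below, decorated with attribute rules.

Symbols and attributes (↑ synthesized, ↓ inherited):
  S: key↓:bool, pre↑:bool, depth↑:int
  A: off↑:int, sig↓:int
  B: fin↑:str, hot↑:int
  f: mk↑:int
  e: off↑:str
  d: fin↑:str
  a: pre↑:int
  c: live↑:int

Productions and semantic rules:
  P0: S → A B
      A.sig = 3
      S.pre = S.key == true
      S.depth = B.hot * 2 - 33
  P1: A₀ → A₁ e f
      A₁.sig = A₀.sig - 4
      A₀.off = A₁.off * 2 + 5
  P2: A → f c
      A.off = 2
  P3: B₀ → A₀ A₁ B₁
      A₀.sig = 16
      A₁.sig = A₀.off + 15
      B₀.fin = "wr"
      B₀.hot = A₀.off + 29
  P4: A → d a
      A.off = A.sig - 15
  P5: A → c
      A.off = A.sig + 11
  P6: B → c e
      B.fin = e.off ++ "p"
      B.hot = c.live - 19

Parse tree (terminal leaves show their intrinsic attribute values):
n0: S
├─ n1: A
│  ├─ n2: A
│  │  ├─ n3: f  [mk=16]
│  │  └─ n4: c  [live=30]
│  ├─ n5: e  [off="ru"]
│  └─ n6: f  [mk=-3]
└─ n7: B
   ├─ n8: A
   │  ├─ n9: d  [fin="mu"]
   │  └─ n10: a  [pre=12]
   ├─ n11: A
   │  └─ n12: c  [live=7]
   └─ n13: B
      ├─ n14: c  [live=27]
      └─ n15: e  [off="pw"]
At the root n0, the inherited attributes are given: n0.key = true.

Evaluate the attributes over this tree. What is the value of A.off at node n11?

1. n0.key = true  [given at root]
2. n1.sig = 3  [3]
3. n2.sig = -1  [A₀.sig - 4]
4. n3.mk = 16  [terminal]
5. n4.live = 30  [terminal]
6. n2.off = 2  [2]
7. n5.off = "ru"  [terminal]
8. n6.mk = -3  [terminal]
9. n1.off = 9  [A₁.off * 2 + 5]
10. n8.sig = 16  [16]
11. n9.fin = "mu"  [terminal]
12. n10.pre = 12  [terminal]
13. n8.off = 1  [A.sig - 15]
14. n11.sig = 16  [A₀.off + 15]
15. n12.live = 7  [terminal]
16. n11.off = 27  [A.sig + 11]
17. n14.live = 27  [terminal]
18. n15.off = "pw"  [terminal]
19. n13.fin = "pwp"  [e.off ++ "p"]
20. n13.hot = 8  [c.live - 19]
21. n7.fin = "wr"  ["wr"]
22. n7.hot = 30  [A₀.off + 29]
23. n0.pre = true  [S.key == true]
24. n0.depth = 27  [B.hot * 2 - 33]

27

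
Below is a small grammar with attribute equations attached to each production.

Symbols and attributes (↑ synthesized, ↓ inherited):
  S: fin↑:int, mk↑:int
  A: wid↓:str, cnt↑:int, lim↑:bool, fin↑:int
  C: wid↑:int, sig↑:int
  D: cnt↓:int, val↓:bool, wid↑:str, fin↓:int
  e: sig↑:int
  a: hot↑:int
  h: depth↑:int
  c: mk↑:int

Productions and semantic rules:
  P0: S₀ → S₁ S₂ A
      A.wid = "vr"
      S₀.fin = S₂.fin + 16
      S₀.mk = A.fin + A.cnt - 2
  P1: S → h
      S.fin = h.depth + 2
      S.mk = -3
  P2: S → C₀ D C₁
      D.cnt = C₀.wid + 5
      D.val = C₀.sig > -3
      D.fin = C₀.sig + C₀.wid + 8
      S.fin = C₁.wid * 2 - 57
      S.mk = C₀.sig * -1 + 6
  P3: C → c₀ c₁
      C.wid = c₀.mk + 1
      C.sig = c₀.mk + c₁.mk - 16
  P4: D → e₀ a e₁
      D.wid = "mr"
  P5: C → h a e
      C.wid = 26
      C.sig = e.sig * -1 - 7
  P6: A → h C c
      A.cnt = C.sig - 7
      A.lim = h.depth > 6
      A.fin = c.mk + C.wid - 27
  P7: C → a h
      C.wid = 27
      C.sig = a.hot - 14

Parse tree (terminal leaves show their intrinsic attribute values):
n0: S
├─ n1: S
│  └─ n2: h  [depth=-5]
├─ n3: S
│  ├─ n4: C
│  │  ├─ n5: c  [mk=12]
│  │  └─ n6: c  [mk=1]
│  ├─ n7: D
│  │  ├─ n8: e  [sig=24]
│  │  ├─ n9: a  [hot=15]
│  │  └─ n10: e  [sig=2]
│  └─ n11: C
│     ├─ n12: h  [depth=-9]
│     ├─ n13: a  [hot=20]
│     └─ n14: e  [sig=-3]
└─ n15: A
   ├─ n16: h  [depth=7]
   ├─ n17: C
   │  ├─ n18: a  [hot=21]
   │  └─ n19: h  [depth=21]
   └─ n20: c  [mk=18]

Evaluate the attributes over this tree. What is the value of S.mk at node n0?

16

1. n2.depth = -5  [terminal]
2. n1.fin = -3  [h.depth + 2]
3. n1.mk = -3  [-3]
4. n5.mk = 12  [terminal]
5. n6.mk = 1  [terminal]
6. n4.wid = 13  [c₀.mk + 1]
7. n4.sig = -3  [c₀.mk + c₁.mk - 16]
8. n7.cnt = 18  [C₀.wid + 5]
9. n7.val = false  [C₀.sig > -3]
10. n7.fin = 18  [C₀.sig + C₀.wid + 8]
11. n8.sig = 24  [terminal]
12. n9.hot = 15  [terminal]
13. n10.sig = 2  [terminal]
14. n7.wid = "mr"  ["mr"]
15. n12.depth = -9  [terminal]
16. n13.hot = 20  [terminal]
17. n14.sig = -3  [terminal]
18. n11.wid = 26  [26]
19. n11.sig = -4  [e.sig * -1 - 7]
20. n3.fin = -5  [C₁.wid * 2 - 57]
21. n3.mk = 9  [C₀.sig * -1 + 6]
22. n15.wid = "vr"  ["vr"]
23. n16.depth = 7  [terminal]
24. n18.hot = 21  [terminal]
25. n19.depth = 21  [terminal]
26. n17.wid = 27  [27]
27. n17.sig = 7  [a.hot - 14]
28. n20.mk = 18  [terminal]
29. n15.cnt = 0  [C.sig - 7]
30. n15.lim = true  [h.depth > 6]
31. n15.fin = 18  [c.mk + C.wid - 27]
32. n0.fin = 11  [S₂.fin + 16]
33. n0.mk = 16  [A.fin + A.cnt - 2]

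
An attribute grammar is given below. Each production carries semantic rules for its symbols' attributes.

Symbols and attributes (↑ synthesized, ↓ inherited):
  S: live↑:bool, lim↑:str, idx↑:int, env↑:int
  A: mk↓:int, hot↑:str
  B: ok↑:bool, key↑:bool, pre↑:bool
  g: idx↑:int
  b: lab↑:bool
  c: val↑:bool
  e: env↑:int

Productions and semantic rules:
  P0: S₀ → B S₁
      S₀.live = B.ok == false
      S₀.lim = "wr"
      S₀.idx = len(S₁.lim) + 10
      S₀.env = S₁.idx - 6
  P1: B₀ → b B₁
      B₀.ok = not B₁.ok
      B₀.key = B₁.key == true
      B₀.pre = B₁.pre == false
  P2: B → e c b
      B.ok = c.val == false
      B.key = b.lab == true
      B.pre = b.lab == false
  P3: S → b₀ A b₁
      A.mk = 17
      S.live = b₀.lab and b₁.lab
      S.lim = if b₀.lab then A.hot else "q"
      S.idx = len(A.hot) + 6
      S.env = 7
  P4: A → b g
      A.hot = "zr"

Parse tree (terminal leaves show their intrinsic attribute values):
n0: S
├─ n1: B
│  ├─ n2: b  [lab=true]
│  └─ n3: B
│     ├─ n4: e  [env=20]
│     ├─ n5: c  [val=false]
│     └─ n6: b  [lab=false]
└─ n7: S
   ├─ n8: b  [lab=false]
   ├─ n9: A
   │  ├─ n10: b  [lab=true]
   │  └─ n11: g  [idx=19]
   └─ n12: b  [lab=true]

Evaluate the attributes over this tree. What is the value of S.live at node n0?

true

1. n2.lab = true  [terminal]
2. n4.env = 20  [terminal]
3. n5.val = false  [terminal]
4. n6.lab = false  [terminal]
5. n3.ok = true  [c.val == false]
6. n3.key = false  [b.lab == true]
7. n3.pre = true  [b.lab == false]
8. n1.ok = false  [not B₁.ok]
9. n1.key = false  [B₁.key == true]
10. n1.pre = false  [B₁.pre == false]
11. n8.lab = false  [terminal]
12. n9.mk = 17  [17]
13. n10.lab = true  [terminal]
14. n11.idx = 19  [terminal]
15. n9.hot = "zr"  ["zr"]
16. n12.lab = true  [terminal]
17. n7.live = false  [b₀.lab and b₁.lab]
18. n7.lim = "q"  [if b₀.lab then A.hot else "q"]
19. n7.idx = 8  [len(A.hot) + 6]
20. n7.env = 7  [7]
21. n0.live = true  [B.ok == false]
22. n0.lim = "wr"  ["wr"]
23. n0.idx = 11  [len(S₁.lim) + 10]
24. n0.env = 2  [S₁.idx - 6]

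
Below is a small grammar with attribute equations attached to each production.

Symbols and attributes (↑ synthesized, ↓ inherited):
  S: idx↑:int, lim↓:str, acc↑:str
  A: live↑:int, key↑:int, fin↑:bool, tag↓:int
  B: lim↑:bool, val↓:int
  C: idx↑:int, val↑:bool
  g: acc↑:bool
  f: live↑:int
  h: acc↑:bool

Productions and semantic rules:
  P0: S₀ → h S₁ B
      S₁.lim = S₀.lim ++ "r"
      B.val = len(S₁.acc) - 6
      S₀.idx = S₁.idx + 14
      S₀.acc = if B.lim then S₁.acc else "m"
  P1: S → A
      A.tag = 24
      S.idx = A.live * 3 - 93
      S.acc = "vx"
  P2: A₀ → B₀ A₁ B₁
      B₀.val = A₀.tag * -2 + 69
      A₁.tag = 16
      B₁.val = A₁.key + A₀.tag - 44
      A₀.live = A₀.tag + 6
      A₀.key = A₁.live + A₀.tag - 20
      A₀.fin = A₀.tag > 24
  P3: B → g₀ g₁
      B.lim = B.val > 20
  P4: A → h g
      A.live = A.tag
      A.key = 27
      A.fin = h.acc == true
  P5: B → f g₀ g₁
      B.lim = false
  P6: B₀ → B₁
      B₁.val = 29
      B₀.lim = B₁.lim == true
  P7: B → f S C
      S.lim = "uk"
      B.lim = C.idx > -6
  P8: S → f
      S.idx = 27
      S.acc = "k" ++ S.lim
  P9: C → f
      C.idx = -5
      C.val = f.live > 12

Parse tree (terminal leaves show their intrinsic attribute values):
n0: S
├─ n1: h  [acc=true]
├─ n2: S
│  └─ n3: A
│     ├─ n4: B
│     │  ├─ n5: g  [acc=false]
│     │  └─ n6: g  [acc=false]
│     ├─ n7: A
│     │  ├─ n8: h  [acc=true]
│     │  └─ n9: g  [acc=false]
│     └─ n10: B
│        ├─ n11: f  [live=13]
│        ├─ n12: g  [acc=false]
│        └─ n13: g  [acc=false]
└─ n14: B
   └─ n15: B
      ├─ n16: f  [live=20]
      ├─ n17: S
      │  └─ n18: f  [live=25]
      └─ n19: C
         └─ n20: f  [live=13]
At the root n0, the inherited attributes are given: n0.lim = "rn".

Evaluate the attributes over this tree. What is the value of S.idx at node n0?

11

1. n0.lim = "rn"  [given at root]
2. n1.acc = true  [terminal]
3. n2.lim = "rnr"  [S₀.lim ++ "r"]
4. n3.tag = 24  [24]
5. n4.val = 21  [A₀.tag * -2 + 69]
6. n5.acc = false  [terminal]
7. n6.acc = false  [terminal]
8. n4.lim = true  [B.val > 20]
9. n7.tag = 16  [16]
10. n8.acc = true  [terminal]
11. n9.acc = false  [terminal]
12. n7.live = 16  [A.tag]
13. n7.key = 27  [27]
14. n7.fin = true  [h.acc == true]
15. n10.val = 7  [A₁.key + A₀.tag - 44]
16. n11.live = 13  [terminal]
17. n12.acc = false  [terminal]
18. n13.acc = false  [terminal]
19. n10.lim = false  [false]
20. n3.live = 30  [A₀.tag + 6]
21. n3.key = 20  [A₁.live + A₀.tag - 20]
22. n3.fin = false  [A₀.tag > 24]
23. n2.idx = -3  [A.live * 3 - 93]
24. n2.acc = "vx"  ["vx"]
25. n14.val = -4  [len(S₁.acc) - 6]
26. n15.val = 29  [29]
27. n16.live = 20  [terminal]
28. n17.lim = "uk"  ["uk"]
29. n18.live = 25  [terminal]
30. n17.idx = 27  [27]
31. n17.acc = "kuk"  ["k" ++ S.lim]
32. n20.live = 13  [terminal]
33. n19.idx = -5  [-5]
34. n19.val = true  [f.live > 12]
35. n15.lim = true  [C.idx > -6]
36. n14.lim = true  [B₁.lim == true]
37. n0.idx = 11  [S₁.idx + 14]
38. n0.acc = "vx"  [if B.lim then S₁.acc else "m"]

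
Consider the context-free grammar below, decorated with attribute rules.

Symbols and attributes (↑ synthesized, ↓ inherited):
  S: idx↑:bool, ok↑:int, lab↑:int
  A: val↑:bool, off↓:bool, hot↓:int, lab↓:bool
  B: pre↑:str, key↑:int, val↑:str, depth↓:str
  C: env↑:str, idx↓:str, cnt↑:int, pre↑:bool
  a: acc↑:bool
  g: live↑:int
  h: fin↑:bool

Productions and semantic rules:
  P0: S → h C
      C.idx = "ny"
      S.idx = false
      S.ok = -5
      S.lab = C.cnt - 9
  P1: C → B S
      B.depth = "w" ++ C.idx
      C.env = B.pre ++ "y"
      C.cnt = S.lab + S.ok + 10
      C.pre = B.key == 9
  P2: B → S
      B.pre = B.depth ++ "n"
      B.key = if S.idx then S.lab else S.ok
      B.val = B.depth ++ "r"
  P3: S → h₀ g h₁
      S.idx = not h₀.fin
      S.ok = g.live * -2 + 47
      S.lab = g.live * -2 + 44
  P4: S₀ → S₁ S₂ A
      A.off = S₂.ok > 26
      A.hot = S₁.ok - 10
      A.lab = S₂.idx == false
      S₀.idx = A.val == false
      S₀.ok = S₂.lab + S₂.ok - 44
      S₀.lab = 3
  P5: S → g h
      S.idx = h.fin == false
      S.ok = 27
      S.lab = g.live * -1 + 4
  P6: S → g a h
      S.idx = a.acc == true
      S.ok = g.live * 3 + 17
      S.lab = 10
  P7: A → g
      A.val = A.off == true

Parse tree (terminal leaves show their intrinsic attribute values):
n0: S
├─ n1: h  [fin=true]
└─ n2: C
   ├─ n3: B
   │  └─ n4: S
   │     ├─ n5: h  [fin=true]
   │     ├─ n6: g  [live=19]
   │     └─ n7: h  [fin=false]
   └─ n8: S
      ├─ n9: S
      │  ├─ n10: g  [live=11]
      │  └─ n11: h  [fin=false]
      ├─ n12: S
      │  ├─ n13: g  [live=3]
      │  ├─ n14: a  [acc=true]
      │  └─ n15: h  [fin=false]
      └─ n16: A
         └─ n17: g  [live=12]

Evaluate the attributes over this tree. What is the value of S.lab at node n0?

-4

1. n1.fin = true  [terminal]
2. n2.idx = "ny"  ["ny"]
3. n3.depth = "wny"  ["w" ++ C.idx]
4. n5.fin = true  [terminal]
5. n6.live = 19  [terminal]
6. n7.fin = false  [terminal]
7. n4.idx = false  [not h₀.fin]
8. n4.ok = 9  [g.live * -2 + 47]
9. n4.lab = 6  [g.live * -2 + 44]
10. n3.pre = "wnyn"  [B.depth ++ "n"]
11. n3.key = 9  [if S.idx then S.lab else S.ok]
12. n3.val = "wnyr"  [B.depth ++ "r"]
13. n10.live = 11  [terminal]
14. n11.fin = false  [terminal]
15. n9.idx = true  [h.fin == false]
16. n9.ok = 27  [27]
17. n9.lab = -7  [g.live * -1 + 4]
18. n13.live = 3  [terminal]
19. n14.acc = true  [terminal]
20. n15.fin = false  [terminal]
21. n12.idx = true  [a.acc == true]
22. n12.ok = 26  [g.live * 3 + 17]
23. n12.lab = 10  [10]
24. n16.off = false  [S₂.ok > 26]
25. n16.hot = 17  [S₁.ok - 10]
26. n16.lab = false  [S₂.idx == false]
27. n17.live = 12  [terminal]
28. n16.val = false  [A.off == true]
29. n8.idx = true  [A.val == false]
30. n8.ok = -8  [S₂.lab + S₂.ok - 44]
31. n8.lab = 3  [3]
32. n2.env = "wnyny"  [B.pre ++ "y"]
33. n2.cnt = 5  [S.lab + S.ok + 10]
34. n2.pre = true  [B.key == 9]
35. n0.idx = false  [false]
36. n0.ok = -5  [-5]
37. n0.lab = -4  [C.cnt - 9]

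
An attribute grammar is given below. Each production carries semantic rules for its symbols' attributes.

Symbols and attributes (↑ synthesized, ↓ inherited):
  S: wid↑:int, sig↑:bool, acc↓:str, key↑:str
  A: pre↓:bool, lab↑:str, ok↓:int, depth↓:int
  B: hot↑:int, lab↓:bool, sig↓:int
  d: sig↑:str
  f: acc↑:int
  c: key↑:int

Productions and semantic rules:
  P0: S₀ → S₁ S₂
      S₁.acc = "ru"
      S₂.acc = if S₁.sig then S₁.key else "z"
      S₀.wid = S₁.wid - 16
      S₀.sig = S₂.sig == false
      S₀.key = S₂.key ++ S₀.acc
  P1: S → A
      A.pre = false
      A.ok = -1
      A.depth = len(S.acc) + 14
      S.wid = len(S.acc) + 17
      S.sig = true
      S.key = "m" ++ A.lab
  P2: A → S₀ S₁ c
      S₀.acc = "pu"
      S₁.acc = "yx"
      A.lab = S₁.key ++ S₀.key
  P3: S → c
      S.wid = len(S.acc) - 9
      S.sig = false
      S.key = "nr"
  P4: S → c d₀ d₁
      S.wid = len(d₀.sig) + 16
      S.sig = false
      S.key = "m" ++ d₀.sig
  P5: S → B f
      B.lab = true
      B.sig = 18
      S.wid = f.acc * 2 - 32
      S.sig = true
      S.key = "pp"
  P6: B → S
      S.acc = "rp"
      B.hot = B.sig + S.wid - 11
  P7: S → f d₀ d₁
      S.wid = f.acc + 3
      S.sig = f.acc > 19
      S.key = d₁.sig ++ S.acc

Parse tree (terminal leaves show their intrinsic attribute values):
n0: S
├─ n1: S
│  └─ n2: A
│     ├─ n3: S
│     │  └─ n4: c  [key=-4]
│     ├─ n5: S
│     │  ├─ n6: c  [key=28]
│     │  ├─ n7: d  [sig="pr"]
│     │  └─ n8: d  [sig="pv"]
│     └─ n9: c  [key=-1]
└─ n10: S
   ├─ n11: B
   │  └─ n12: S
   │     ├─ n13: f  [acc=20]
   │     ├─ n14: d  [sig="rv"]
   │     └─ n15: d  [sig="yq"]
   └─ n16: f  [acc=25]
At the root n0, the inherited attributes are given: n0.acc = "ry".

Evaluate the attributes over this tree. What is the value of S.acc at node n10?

"mmprnr"

1. n0.acc = "ry"  [given at root]
2. n1.acc = "ru"  ["ru"]
3. n2.pre = false  [false]
4. n2.ok = -1  [-1]
5. n2.depth = 16  [len(S.acc) + 14]
6. n3.acc = "pu"  ["pu"]
7. n4.key = -4  [terminal]
8. n3.wid = -7  [len(S.acc) - 9]
9. n3.sig = false  [false]
10. n3.key = "nr"  ["nr"]
11. n5.acc = "yx"  ["yx"]
12. n6.key = 28  [terminal]
13. n7.sig = "pr"  [terminal]
14. n8.sig = "pv"  [terminal]
15. n5.wid = 18  [len(d₀.sig) + 16]
16. n5.sig = false  [false]
17. n5.key = "mpr"  ["m" ++ d₀.sig]
18. n9.key = -1  [terminal]
19. n2.lab = "mprnr"  [S₁.key ++ S₀.key]
20. n1.wid = 19  [len(S.acc) + 17]
21. n1.sig = true  [true]
22. n1.key = "mmprnr"  ["m" ++ A.lab]
23. n10.acc = "mmprnr"  [if S₁.sig then S₁.key else "z"]
24. n11.lab = true  [true]
25. n11.sig = 18  [18]
26. n12.acc = "rp"  ["rp"]
27. n13.acc = 20  [terminal]
28. n14.sig = "rv"  [terminal]
29. n15.sig = "yq"  [terminal]
30. n12.wid = 23  [f.acc + 3]
31. n12.sig = true  [f.acc > 19]
32. n12.key = "yqrp"  [d₁.sig ++ S.acc]
33. n11.hot = 30  [B.sig + S.wid - 11]
34. n16.acc = 25  [terminal]
35. n10.wid = 18  [f.acc * 2 - 32]
36. n10.sig = true  [true]
37. n10.key = "pp"  ["pp"]
38. n0.wid = 3  [S₁.wid - 16]
39. n0.sig = false  [S₂.sig == false]
40. n0.key = "ppry"  [S₂.key ++ S₀.acc]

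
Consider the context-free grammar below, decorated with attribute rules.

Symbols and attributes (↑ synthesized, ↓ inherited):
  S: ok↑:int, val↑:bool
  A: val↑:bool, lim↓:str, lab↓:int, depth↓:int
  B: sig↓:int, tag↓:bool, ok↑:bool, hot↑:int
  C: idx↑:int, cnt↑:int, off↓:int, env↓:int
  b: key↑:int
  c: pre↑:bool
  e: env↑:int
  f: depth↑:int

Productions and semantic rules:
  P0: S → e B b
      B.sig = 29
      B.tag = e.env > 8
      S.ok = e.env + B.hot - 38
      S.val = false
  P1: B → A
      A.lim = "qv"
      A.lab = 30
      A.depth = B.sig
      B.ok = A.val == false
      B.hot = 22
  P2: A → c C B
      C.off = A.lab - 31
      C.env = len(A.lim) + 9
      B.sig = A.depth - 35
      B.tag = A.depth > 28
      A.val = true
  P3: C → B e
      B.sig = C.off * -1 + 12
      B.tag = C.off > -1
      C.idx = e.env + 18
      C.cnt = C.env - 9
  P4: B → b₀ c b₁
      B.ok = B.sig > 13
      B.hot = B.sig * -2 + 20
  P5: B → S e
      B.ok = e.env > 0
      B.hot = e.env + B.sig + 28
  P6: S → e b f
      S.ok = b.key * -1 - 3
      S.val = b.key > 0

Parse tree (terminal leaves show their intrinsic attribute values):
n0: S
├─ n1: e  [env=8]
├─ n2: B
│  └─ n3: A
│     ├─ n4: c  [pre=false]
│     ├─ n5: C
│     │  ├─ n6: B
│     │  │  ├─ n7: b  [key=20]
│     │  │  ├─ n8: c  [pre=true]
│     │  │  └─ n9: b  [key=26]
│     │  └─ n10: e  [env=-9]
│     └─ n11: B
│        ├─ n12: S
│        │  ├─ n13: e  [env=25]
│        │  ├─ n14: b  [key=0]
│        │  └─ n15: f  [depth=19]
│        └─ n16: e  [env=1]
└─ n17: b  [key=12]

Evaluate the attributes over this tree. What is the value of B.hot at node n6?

-6

1. n1.env = 8  [terminal]
2. n2.sig = 29  [29]
3. n2.tag = false  [e.env > 8]
4. n3.lim = "qv"  ["qv"]
5. n3.lab = 30  [30]
6. n3.depth = 29  [B.sig]
7. n4.pre = false  [terminal]
8. n5.off = -1  [A.lab - 31]
9. n5.env = 11  [len(A.lim) + 9]
10. n6.sig = 13  [C.off * -1 + 12]
11. n6.tag = false  [C.off > -1]
12. n7.key = 20  [terminal]
13. n8.pre = true  [terminal]
14. n9.key = 26  [terminal]
15. n6.ok = false  [B.sig > 13]
16. n6.hot = -6  [B.sig * -2 + 20]
17. n10.env = -9  [terminal]
18. n5.idx = 9  [e.env + 18]
19. n5.cnt = 2  [C.env - 9]
20. n11.sig = -6  [A.depth - 35]
21. n11.tag = true  [A.depth > 28]
22. n13.env = 25  [terminal]
23. n14.key = 0  [terminal]
24. n15.depth = 19  [terminal]
25. n12.ok = -3  [b.key * -1 - 3]
26. n12.val = false  [b.key > 0]
27. n16.env = 1  [terminal]
28. n11.ok = true  [e.env > 0]
29. n11.hot = 23  [e.env + B.sig + 28]
30. n3.val = true  [true]
31. n2.ok = false  [A.val == false]
32. n2.hot = 22  [22]
33. n17.key = 12  [terminal]
34. n0.ok = -8  [e.env + B.hot - 38]
35. n0.val = false  [false]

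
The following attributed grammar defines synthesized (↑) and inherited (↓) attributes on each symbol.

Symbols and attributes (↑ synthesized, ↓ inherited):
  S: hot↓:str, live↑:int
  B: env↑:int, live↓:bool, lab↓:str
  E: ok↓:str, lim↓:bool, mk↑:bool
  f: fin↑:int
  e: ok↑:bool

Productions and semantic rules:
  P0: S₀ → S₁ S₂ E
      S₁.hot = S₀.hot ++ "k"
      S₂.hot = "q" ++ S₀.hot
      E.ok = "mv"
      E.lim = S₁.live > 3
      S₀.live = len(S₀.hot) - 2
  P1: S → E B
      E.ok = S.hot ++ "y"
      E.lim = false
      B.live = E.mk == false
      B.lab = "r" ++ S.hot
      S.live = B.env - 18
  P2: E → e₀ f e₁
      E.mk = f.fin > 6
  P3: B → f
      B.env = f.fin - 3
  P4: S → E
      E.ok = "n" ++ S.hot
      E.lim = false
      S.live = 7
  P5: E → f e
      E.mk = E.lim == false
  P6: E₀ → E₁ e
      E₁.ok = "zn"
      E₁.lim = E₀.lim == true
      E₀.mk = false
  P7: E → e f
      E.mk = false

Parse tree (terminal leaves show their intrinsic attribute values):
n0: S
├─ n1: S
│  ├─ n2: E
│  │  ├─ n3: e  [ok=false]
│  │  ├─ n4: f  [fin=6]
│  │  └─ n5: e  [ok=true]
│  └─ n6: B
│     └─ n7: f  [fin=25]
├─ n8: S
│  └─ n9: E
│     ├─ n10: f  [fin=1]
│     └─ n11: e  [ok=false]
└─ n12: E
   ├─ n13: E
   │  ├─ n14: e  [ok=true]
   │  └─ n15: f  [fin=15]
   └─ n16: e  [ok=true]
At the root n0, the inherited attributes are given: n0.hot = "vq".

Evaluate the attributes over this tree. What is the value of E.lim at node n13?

true

1. n0.hot = "vq"  [given at root]
2. n1.hot = "vqk"  [S₀.hot ++ "k"]
3. n2.ok = "vqky"  [S.hot ++ "y"]
4. n2.lim = false  [false]
5. n3.ok = false  [terminal]
6. n4.fin = 6  [terminal]
7. n5.ok = true  [terminal]
8. n2.mk = false  [f.fin > 6]
9. n6.live = true  [E.mk == false]
10. n6.lab = "rvqk"  ["r" ++ S.hot]
11. n7.fin = 25  [terminal]
12. n6.env = 22  [f.fin - 3]
13. n1.live = 4  [B.env - 18]
14. n8.hot = "qvq"  ["q" ++ S₀.hot]
15. n9.ok = "nqvq"  ["n" ++ S.hot]
16. n9.lim = false  [false]
17. n10.fin = 1  [terminal]
18. n11.ok = false  [terminal]
19. n9.mk = true  [E.lim == false]
20. n8.live = 7  [7]
21. n12.ok = "mv"  ["mv"]
22. n12.lim = true  [S₁.live > 3]
23. n13.ok = "zn"  ["zn"]
24. n13.lim = true  [E₀.lim == true]
25. n14.ok = true  [terminal]
26. n15.fin = 15  [terminal]
27. n13.mk = false  [false]
28. n16.ok = true  [terminal]
29. n12.mk = false  [false]
30. n0.live = 0  [len(S₀.hot) - 2]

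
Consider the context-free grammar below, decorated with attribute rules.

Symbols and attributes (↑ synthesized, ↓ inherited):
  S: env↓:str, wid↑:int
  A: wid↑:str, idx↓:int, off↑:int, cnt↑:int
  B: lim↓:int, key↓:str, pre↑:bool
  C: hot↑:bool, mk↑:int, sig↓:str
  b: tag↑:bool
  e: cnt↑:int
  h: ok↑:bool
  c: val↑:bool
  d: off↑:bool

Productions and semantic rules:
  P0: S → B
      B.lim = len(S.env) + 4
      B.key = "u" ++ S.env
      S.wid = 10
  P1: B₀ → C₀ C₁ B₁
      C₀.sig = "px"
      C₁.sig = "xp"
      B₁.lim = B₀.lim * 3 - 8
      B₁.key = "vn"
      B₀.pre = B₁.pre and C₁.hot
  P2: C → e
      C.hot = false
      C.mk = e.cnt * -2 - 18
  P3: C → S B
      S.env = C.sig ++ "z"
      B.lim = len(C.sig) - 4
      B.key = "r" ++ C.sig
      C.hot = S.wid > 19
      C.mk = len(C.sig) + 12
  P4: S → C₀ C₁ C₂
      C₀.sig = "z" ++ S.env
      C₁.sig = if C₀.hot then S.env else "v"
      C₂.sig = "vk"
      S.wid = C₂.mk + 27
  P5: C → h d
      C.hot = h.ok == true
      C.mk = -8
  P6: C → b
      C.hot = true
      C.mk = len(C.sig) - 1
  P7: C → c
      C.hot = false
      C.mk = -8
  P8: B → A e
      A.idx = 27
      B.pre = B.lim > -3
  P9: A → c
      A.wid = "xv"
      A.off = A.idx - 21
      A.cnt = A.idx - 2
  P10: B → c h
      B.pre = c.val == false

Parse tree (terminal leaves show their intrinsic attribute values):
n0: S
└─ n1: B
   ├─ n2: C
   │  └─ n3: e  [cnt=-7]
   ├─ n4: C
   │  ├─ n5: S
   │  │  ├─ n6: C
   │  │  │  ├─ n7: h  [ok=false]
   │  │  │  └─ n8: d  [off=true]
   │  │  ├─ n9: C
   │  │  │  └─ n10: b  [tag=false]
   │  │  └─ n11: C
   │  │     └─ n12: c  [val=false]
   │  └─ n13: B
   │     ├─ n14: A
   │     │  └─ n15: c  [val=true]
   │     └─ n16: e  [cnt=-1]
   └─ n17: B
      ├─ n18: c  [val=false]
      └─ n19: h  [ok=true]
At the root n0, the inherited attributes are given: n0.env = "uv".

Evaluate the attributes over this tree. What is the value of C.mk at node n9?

1. n0.env = "uv"  [given at root]
2. n1.lim = 6  [len(S.env) + 4]
3. n1.key = "uuv"  ["u" ++ S.env]
4. n2.sig = "px"  ["px"]
5. n3.cnt = -7  [terminal]
6. n2.hot = false  [false]
7. n2.mk = -4  [e.cnt * -2 - 18]
8. n4.sig = "xp"  ["xp"]
9. n5.env = "xpz"  [C.sig ++ "z"]
10. n6.sig = "zxpz"  ["z" ++ S.env]
11. n7.ok = false  [terminal]
12. n8.off = true  [terminal]
13. n6.hot = false  [h.ok == true]
14. n6.mk = -8  [-8]
15. n9.sig = "v"  [if C₀.hot then S.env else "v"]
16. n10.tag = false  [terminal]
17. n9.hot = true  [true]
18. n9.mk = 0  [len(C.sig) - 1]
19. n11.sig = "vk"  ["vk"]
20. n12.val = false  [terminal]
21. n11.hot = false  [false]
22. n11.mk = -8  [-8]
23. n5.wid = 19  [C₂.mk + 27]
24. n13.lim = -2  [len(C.sig) - 4]
25. n13.key = "rxp"  ["r" ++ C.sig]
26. n14.idx = 27  [27]
27. n15.val = true  [terminal]
28. n14.wid = "xv"  ["xv"]
29. n14.off = 6  [A.idx - 21]
30. n14.cnt = 25  [A.idx - 2]
31. n16.cnt = -1  [terminal]
32. n13.pre = true  [B.lim > -3]
33. n4.hot = false  [S.wid > 19]
34. n4.mk = 14  [len(C.sig) + 12]
35. n17.lim = 10  [B₀.lim * 3 - 8]
36. n17.key = "vn"  ["vn"]
37. n18.val = false  [terminal]
38. n19.ok = true  [terminal]
39. n17.pre = true  [c.val == false]
40. n1.pre = false  [B₁.pre and C₁.hot]
41. n0.wid = 10  [10]

0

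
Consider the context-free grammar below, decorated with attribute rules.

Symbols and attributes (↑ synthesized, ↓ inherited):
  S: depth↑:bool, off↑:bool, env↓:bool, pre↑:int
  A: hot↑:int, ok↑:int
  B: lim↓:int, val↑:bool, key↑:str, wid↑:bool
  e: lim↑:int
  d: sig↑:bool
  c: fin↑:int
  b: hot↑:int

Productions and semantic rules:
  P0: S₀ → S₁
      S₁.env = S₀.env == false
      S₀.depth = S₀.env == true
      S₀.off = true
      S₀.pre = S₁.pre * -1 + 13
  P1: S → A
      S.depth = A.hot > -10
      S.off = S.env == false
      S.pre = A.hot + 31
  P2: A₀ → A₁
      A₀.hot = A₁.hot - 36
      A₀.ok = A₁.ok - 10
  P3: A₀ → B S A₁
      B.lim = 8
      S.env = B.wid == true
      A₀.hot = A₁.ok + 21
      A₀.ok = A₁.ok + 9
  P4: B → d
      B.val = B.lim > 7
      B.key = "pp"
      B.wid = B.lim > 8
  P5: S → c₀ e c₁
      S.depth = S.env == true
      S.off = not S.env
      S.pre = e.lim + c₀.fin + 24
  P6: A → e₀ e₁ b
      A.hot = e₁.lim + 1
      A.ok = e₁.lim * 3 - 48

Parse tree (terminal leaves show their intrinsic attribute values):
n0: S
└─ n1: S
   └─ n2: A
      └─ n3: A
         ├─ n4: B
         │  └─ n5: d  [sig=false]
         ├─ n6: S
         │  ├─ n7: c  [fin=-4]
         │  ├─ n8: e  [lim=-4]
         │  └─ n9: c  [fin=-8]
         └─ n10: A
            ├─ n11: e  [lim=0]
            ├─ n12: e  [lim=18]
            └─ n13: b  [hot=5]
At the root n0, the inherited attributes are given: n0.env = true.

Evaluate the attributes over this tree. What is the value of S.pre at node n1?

1. n0.env = true  [given at root]
2. n1.env = false  [S₀.env == false]
3. n4.lim = 8  [8]
4. n5.sig = false  [terminal]
5. n4.val = true  [B.lim > 7]
6. n4.key = "pp"  ["pp"]
7. n4.wid = false  [B.lim > 8]
8. n6.env = false  [B.wid == true]
9. n7.fin = -4  [terminal]
10. n8.lim = -4  [terminal]
11. n9.fin = -8  [terminal]
12. n6.depth = false  [S.env == true]
13. n6.off = true  [not S.env]
14. n6.pre = 16  [e.lim + c₀.fin + 24]
15. n11.lim = 0  [terminal]
16. n12.lim = 18  [terminal]
17. n13.hot = 5  [terminal]
18. n10.hot = 19  [e₁.lim + 1]
19. n10.ok = 6  [e₁.lim * 3 - 48]
20. n3.hot = 27  [A₁.ok + 21]
21. n3.ok = 15  [A₁.ok + 9]
22. n2.hot = -9  [A₁.hot - 36]
23. n2.ok = 5  [A₁.ok - 10]
24. n1.depth = true  [A.hot > -10]
25. n1.off = true  [S.env == false]
26. n1.pre = 22  [A.hot + 31]
27. n0.depth = true  [S₀.env == true]
28. n0.off = true  [true]
29. n0.pre = -9  [S₁.pre * -1 + 13]

22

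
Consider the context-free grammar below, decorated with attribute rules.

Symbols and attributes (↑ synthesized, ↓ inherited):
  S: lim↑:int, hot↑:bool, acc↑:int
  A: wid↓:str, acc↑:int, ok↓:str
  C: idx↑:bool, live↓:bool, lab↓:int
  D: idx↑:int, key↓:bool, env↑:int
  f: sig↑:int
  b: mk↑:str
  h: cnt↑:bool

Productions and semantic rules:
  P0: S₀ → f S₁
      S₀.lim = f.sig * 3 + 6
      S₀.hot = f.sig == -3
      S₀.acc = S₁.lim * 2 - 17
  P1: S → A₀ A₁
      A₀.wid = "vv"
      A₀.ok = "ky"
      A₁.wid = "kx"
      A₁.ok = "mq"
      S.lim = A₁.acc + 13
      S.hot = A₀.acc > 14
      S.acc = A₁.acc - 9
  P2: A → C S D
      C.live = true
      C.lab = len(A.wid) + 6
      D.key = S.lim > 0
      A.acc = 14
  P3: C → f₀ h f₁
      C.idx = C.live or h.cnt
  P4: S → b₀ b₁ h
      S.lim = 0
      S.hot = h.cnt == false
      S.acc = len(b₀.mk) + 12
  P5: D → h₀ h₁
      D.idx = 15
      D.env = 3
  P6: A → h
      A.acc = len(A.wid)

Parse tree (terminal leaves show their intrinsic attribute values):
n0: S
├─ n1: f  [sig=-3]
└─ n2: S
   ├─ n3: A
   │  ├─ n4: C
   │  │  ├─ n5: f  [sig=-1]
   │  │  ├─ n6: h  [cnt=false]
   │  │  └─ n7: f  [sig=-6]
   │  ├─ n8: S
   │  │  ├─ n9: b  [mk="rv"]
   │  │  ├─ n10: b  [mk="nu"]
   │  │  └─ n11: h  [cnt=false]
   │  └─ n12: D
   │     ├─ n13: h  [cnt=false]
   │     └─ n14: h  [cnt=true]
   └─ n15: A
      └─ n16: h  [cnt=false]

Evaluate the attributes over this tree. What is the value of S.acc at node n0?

1. n1.sig = -3  [terminal]
2. n3.wid = "vv"  ["vv"]
3. n3.ok = "ky"  ["ky"]
4. n4.live = true  [true]
5. n4.lab = 8  [len(A.wid) + 6]
6. n5.sig = -1  [terminal]
7. n6.cnt = false  [terminal]
8. n7.sig = -6  [terminal]
9. n4.idx = true  [C.live or h.cnt]
10. n9.mk = "rv"  [terminal]
11. n10.mk = "nu"  [terminal]
12. n11.cnt = false  [terminal]
13. n8.lim = 0  [0]
14. n8.hot = true  [h.cnt == false]
15. n8.acc = 14  [len(b₀.mk) + 12]
16. n12.key = false  [S.lim > 0]
17. n13.cnt = false  [terminal]
18. n14.cnt = true  [terminal]
19. n12.idx = 15  [15]
20. n12.env = 3  [3]
21. n3.acc = 14  [14]
22. n15.wid = "kx"  ["kx"]
23. n15.ok = "mq"  ["mq"]
24. n16.cnt = false  [terminal]
25. n15.acc = 2  [len(A.wid)]
26. n2.lim = 15  [A₁.acc + 13]
27. n2.hot = false  [A₀.acc > 14]
28. n2.acc = -7  [A₁.acc - 9]
29. n0.lim = -3  [f.sig * 3 + 6]
30. n0.hot = true  [f.sig == -3]
31. n0.acc = 13  [S₁.lim * 2 - 17]

13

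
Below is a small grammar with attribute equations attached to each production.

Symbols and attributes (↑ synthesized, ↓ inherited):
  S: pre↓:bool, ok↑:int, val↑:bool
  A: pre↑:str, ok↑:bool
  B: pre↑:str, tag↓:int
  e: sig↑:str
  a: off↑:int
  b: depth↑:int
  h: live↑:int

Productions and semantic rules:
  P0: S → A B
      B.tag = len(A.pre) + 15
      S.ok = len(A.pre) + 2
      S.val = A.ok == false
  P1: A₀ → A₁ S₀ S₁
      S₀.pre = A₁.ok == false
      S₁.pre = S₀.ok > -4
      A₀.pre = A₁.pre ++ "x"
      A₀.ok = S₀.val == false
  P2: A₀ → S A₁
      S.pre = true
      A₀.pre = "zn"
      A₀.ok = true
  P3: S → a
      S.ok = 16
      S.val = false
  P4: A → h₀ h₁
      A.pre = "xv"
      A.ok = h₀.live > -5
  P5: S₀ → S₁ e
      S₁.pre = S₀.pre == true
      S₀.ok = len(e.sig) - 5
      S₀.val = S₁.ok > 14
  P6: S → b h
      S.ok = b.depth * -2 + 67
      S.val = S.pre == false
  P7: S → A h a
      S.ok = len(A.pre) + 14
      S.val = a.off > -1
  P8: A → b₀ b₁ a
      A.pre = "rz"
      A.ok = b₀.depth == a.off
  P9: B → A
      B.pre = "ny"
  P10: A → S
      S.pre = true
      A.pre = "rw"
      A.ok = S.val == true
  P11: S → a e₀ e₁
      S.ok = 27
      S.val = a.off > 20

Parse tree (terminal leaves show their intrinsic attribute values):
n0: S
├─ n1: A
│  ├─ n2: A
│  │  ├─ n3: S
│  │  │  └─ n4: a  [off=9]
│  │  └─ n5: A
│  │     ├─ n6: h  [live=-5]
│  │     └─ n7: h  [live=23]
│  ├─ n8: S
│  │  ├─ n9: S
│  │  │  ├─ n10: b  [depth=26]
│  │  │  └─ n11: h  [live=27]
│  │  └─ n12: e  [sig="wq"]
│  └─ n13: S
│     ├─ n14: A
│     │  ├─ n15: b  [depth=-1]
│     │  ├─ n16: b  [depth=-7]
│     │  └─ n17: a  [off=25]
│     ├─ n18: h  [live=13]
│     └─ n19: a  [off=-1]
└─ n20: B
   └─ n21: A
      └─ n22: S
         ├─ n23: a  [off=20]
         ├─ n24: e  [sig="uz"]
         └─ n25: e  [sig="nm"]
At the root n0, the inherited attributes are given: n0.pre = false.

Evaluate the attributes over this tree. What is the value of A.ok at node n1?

1. n0.pre = false  [given at root]
2. n3.pre = true  [true]
3. n4.off = 9  [terminal]
4. n3.ok = 16  [16]
5. n3.val = false  [false]
6. n6.live = -5  [terminal]
7. n7.live = 23  [terminal]
8. n5.pre = "xv"  ["xv"]
9. n5.ok = false  [h₀.live > -5]
10. n2.pre = "zn"  ["zn"]
11. n2.ok = true  [true]
12. n8.pre = false  [A₁.ok == false]
13. n9.pre = false  [S₀.pre == true]
14. n10.depth = 26  [terminal]
15. n11.live = 27  [terminal]
16. n9.ok = 15  [b.depth * -2 + 67]
17. n9.val = true  [S.pre == false]
18. n12.sig = "wq"  [terminal]
19. n8.ok = -3  [len(e.sig) - 5]
20. n8.val = true  [S₁.ok > 14]
21. n13.pre = true  [S₀.ok > -4]
22. n15.depth = -1  [terminal]
23. n16.depth = -7  [terminal]
24. n17.off = 25  [terminal]
25. n14.pre = "rz"  ["rz"]
26. n14.ok = false  [b₀.depth == a.off]
27. n18.live = 13  [terminal]
28. n19.off = -1  [terminal]
29. n13.ok = 16  [len(A.pre) + 14]
30. n13.val = false  [a.off > -1]
31. n1.pre = "znx"  [A₁.pre ++ "x"]
32. n1.ok = false  [S₀.val == false]
33. n20.tag = 18  [len(A.pre) + 15]
34. n22.pre = true  [true]
35. n23.off = 20  [terminal]
36. n24.sig = "uz"  [terminal]
37. n25.sig = "nm"  [terminal]
38. n22.ok = 27  [27]
39. n22.val = false  [a.off > 20]
40. n21.pre = "rw"  ["rw"]
41. n21.ok = false  [S.val == true]
42. n20.pre = "ny"  ["ny"]
43. n0.ok = 5  [len(A.pre) + 2]
44. n0.val = true  [A.ok == false]

false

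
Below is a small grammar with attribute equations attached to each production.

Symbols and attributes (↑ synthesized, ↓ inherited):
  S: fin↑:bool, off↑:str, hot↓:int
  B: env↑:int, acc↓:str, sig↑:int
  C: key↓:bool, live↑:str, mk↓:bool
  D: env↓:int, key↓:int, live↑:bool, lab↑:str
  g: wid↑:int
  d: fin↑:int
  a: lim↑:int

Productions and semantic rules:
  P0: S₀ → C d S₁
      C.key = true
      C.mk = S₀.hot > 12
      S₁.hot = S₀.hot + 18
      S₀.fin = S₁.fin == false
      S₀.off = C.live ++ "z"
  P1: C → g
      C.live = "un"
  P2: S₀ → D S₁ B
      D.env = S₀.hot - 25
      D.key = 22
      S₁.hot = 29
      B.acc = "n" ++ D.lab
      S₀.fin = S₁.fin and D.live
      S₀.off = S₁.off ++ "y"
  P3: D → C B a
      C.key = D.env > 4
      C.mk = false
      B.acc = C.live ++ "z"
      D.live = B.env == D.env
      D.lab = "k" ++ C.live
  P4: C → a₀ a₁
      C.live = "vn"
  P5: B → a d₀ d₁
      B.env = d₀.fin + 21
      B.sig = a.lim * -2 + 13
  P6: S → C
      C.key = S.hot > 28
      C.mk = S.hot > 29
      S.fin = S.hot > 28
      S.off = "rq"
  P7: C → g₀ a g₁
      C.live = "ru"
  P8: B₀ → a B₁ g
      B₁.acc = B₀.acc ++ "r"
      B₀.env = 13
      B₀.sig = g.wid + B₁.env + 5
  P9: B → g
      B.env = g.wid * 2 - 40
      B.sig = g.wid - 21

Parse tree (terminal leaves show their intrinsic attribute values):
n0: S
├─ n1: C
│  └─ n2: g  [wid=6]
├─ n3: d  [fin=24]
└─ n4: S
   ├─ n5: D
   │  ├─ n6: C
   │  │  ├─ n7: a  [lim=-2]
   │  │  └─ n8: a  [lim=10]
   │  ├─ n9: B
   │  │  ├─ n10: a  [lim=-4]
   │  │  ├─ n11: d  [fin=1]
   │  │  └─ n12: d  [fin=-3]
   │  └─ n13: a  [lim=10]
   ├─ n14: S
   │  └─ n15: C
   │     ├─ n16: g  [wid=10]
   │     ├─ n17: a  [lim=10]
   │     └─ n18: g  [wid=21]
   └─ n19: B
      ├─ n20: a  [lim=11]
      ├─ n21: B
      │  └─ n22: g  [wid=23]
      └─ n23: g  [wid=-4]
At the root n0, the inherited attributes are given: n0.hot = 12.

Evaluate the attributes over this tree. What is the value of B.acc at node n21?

"nkvnr"

1. n0.hot = 12  [given at root]
2. n1.key = true  [true]
3. n1.mk = false  [S₀.hot > 12]
4. n2.wid = 6  [terminal]
5. n1.live = "un"  ["un"]
6. n3.fin = 24  [terminal]
7. n4.hot = 30  [S₀.hot + 18]
8. n5.env = 5  [S₀.hot - 25]
9. n5.key = 22  [22]
10. n6.key = true  [D.env > 4]
11. n6.mk = false  [false]
12. n7.lim = -2  [terminal]
13. n8.lim = 10  [terminal]
14. n6.live = "vn"  ["vn"]
15. n9.acc = "vnz"  [C.live ++ "z"]
16. n10.lim = -4  [terminal]
17. n11.fin = 1  [terminal]
18. n12.fin = -3  [terminal]
19. n9.env = 22  [d₀.fin + 21]
20. n9.sig = 21  [a.lim * -2 + 13]
21. n13.lim = 10  [terminal]
22. n5.live = false  [B.env == D.env]
23. n5.lab = "kvn"  ["k" ++ C.live]
24. n14.hot = 29  [29]
25. n15.key = true  [S.hot > 28]
26. n15.mk = false  [S.hot > 29]
27. n16.wid = 10  [terminal]
28. n17.lim = 10  [terminal]
29. n18.wid = 21  [terminal]
30. n15.live = "ru"  ["ru"]
31. n14.fin = true  [S.hot > 28]
32. n14.off = "rq"  ["rq"]
33. n19.acc = "nkvn"  ["n" ++ D.lab]
34. n20.lim = 11  [terminal]
35. n21.acc = "nkvnr"  [B₀.acc ++ "r"]
36. n22.wid = 23  [terminal]
37. n21.env = 6  [g.wid * 2 - 40]
38. n21.sig = 2  [g.wid - 21]
39. n23.wid = -4  [terminal]
40. n19.env = 13  [13]
41. n19.sig = 7  [g.wid + B₁.env + 5]
42. n4.fin = false  [S₁.fin and D.live]
43. n4.off = "rqy"  [S₁.off ++ "y"]
44. n0.fin = true  [S₁.fin == false]
45. n0.off = "unz"  [C.live ++ "z"]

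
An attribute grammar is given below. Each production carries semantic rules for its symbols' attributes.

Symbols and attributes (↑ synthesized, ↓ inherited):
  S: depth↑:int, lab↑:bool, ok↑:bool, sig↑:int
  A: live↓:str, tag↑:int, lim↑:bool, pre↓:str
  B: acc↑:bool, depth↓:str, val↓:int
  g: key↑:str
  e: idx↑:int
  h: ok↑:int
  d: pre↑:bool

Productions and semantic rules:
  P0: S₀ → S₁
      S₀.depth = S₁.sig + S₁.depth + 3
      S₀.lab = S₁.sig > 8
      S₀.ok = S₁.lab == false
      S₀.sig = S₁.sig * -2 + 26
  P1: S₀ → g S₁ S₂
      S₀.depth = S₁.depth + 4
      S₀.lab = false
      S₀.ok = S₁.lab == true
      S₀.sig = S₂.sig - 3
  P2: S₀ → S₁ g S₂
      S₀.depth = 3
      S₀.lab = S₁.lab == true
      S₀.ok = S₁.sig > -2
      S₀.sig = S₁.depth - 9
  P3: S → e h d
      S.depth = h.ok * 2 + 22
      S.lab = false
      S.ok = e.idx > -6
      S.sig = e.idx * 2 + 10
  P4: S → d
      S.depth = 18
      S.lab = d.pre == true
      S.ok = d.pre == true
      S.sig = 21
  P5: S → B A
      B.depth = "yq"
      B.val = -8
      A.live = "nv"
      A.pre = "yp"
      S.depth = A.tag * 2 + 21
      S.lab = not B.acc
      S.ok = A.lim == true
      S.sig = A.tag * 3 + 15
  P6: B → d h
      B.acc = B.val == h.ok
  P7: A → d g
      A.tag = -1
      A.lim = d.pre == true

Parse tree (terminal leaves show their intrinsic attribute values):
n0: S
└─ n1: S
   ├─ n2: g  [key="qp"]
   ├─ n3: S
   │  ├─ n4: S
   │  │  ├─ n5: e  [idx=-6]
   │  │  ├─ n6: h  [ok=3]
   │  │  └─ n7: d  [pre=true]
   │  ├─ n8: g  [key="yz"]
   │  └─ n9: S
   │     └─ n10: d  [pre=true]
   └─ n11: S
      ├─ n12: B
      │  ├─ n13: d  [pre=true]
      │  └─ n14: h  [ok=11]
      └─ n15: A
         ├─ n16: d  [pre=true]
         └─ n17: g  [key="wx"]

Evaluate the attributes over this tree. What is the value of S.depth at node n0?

19

1. n2.key = "qp"  [terminal]
2. n5.idx = -6  [terminal]
3. n6.ok = 3  [terminal]
4. n7.pre = true  [terminal]
5. n4.depth = 28  [h.ok * 2 + 22]
6. n4.lab = false  [false]
7. n4.ok = false  [e.idx > -6]
8. n4.sig = -2  [e.idx * 2 + 10]
9. n8.key = "yz"  [terminal]
10. n10.pre = true  [terminal]
11. n9.depth = 18  [18]
12. n9.lab = true  [d.pre == true]
13. n9.ok = true  [d.pre == true]
14. n9.sig = 21  [21]
15. n3.depth = 3  [3]
16. n3.lab = false  [S₁.lab == true]
17. n3.ok = false  [S₁.sig > -2]
18. n3.sig = 19  [S₁.depth - 9]
19. n12.depth = "yq"  ["yq"]
20. n12.val = -8  [-8]
21. n13.pre = true  [terminal]
22. n14.ok = 11  [terminal]
23. n12.acc = false  [B.val == h.ok]
24. n15.live = "nv"  ["nv"]
25. n15.pre = "yp"  ["yp"]
26. n16.pre = true  [terminal]
27. n17.key = "wx"  [terminal]
28. n15.tag = -1  [-1]
29. n15.lim = true  [d.pre == true]
30. n11.depth = 19  [A.tag * 2 + 21]
31. n11.lab = true  [not B.acc]
32. n11.ok = true  [A.lim == true]
33. n11.sig = 12  [A.tag * 3 + 15]
34. n1.depth = 7  [S₁.depth + 4]
35. n1.lab = false  [false]
36. n1.ok = false  [S₁.lab == true]
37. n1.sig = 9  [S₂.sig - 3]
38. n0.depth = 19  [S₁.sig + S₁.depth + 3]
39. n0.lab = true  [S₁.sig > 8]
40. n0.ok = true  [S₁.lab == false]
41. n0.sig = 8  [S₁.sig * -2 + 26]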